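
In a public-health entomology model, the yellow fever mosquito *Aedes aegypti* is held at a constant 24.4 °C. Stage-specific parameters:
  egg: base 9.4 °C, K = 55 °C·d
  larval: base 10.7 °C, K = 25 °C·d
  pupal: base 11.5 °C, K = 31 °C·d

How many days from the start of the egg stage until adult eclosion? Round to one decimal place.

7.9 days

egg: 55 / (24.4 − 9.4) = 55 / 15.0 = 3.667 d.
larval: 25 / (24.4 − 10.7) = 25 / 13.7 = 1.825 d.
pupal: 31 / (24.4 − 11.5) = 31 / 12.9 = 2.403 d.
Sum = 7.895 ≈ 7.9 days.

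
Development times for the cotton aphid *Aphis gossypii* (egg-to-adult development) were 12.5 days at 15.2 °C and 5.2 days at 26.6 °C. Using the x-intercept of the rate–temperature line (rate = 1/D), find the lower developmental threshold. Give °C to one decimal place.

7.1 °C

Equal thermal constants: D₁(T₁ − T_b) = D₂(T₂ − T_b).
12.5·(15.2 − T_b) = 5.2·(26.6 − T_b)
T_b = (12.5·15.2 − 5.2·26.6) / (12.5 − 5.2) = 51.68 / 7.3 = 7.079 °C ≈ 7.1 °C.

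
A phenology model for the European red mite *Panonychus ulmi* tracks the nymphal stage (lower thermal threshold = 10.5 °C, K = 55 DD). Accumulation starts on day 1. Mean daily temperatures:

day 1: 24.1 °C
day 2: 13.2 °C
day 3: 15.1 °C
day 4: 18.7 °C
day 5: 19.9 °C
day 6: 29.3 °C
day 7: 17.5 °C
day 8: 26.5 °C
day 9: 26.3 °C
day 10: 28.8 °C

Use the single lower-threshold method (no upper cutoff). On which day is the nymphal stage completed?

Daily DD above 10.5 °C: 13.6, 2.7, 4.6, 8.2, 9.4, 18.8, 7.0, 16.0, 15.8, 18.3.
Cumulative: 13.6, 16.3, 20.9, 29.1, 38.5, 57.3, 64.3, 80.3, 96.1, 114.4.
The total first reaches 55 DD on day 6.

day 6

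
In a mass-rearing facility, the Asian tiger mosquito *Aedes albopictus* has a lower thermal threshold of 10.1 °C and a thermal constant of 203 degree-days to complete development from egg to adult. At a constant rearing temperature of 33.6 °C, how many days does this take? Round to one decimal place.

8.6 days

Daily accumulation = 33.6 − 10.1 = 23.5 DD/day.
Duration = 203 / 23.5 = 8.638 ≈ 8.6 days.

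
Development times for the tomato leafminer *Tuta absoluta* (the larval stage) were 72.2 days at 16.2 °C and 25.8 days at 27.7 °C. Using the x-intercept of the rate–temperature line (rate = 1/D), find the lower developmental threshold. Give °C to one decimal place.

9.8 °C

Linear rate model ⇒ the product D·(T − T_b) is constant across temperatures.
72.2·(16.2 − T_b) = 25.8·(27.7 − T_b)
T_b = (72.2·16.2 − 25.8·27.7) / (72.2 − 25.8) = 454.98 / 46.4 = 9.806 °C ≈ 9.8 °C.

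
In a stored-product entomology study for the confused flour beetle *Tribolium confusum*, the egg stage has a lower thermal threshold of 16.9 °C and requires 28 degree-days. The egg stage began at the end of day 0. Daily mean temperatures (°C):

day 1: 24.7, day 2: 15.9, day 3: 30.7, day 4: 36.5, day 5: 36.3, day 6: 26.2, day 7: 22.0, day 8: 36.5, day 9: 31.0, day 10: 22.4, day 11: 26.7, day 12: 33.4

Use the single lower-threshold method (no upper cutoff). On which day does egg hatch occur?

Daily DD above 16.9 °C: 7.8, 0.0, 13.8, 19.6, 19.4, 9.3, 5.1, 19.6, 14.1, 5.5, 9.8, 16.5.
Cumulative: 7.8, 7.8, 21.6, 41.2, 60.6, 69.9, 75.0, 94.6, 108.7, 114.2, 124.0, 140.5.
The total first reaches 28 DD on day 4.

day 4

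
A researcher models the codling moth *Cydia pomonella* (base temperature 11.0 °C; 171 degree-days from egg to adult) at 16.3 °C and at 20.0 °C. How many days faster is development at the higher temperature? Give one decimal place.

13.3 days

At 16.3 °C: 171 / (16.3 − 11.0) = 171 / 5.3 = 32.264 d.
At 20.0 °C: 171 / (20.0 − 11.0) = 171 / 9.0 = 19.000 d.
Difference = |32.264 − 19.000| = 13.264 ≈ 13.3 days.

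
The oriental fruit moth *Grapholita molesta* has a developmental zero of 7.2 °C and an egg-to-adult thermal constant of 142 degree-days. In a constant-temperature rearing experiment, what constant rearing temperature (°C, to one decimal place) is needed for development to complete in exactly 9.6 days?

Required daily accumulation = 142 / 9.6 = 14.792 DD/day.
T = T_base + 14.792 = 7.2 + 14.792 = 21.992 ≈ 22.0 °C.

22.0 °C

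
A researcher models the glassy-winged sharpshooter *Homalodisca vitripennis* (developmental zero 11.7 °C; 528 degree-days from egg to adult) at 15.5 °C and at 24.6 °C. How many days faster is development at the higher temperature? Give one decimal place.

At 15.5 °C: 528 / (15.5 − 11.7) = 528 / 3.8 = 138.947 d.
At 24.6 °C: 528 / (24.6 − 11.7) = 528 / 12.9 = 40.930 d.
Difference = |138.947 − 40.930| = 98.017 ≈ 98.0 days.

98.0 days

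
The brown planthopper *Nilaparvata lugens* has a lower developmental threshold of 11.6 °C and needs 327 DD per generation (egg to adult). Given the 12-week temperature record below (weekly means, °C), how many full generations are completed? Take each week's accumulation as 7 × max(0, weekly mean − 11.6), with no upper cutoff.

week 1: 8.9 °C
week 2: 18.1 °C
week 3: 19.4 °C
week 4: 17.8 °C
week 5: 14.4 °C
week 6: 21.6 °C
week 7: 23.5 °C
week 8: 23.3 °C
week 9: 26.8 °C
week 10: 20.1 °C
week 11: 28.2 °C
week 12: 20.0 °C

Weekly DD (7 × max(0, T̄ − 11.6)): 0.0, 45.5, 54.6, 43.4, 19.6, 70.0, 83.3, 81.9, 106.4, 59.5, 116.2, 58.8.
Season total = 739.2 DD.
Complete generations = ⌊739.2 / 327⌋ = 2.

2 generations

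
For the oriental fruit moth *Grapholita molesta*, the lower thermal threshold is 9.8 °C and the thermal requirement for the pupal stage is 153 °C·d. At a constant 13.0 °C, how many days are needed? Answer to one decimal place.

47.8 days

Daily accumulation = 13.0 − 9.8 = 3.2 DD/day.
Duration = 153 / 3.2 = 47.813 ≈ 47.8 days.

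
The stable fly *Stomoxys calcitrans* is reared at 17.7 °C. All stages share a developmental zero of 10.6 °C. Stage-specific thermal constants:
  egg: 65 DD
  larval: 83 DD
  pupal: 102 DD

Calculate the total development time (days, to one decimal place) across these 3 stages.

35.2 days

Daily accumulation at 17.7 °C = 17.7 − 10.6 = 7.1 DD/day.
Total K = 65 + 83 + 102 = 250 DD.
Total duration = 250 / 7.1 = 35.211 ≈ 35.2 days.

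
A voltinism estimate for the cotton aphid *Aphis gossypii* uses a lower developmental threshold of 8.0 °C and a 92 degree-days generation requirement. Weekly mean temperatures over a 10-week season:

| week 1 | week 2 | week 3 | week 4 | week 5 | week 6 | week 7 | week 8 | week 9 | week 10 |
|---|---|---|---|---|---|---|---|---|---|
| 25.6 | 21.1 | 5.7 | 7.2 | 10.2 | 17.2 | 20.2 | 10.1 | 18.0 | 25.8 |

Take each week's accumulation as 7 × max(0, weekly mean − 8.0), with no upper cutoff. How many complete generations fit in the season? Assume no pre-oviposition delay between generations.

6 generations

Weekly DD (7 × max(0, T̄ − 8.0)): 123.2, 91.7, 0.0, 0.0, 15.4, 64.4, 85.4, 14.7, 70.0, 124.6.
Season total = 589.4 DD.
Complete generations = ⌊589.4 / 92⌋ = 6.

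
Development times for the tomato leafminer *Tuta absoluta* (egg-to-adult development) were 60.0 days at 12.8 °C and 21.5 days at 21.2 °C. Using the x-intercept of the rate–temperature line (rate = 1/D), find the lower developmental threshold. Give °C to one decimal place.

8.1 °C

Linear rate model ⇒ the product D·(T − T_b) is constant across temperatures.
60.0·(12.8 − T_b) = 21.5·(21.2 − T_b)
T_b = (60.0·12.8 − 21.5·21.2) / (60.0 − 21.5) = 312.20 / 38.5 = 8.109 °C ≈ 8.1 °C.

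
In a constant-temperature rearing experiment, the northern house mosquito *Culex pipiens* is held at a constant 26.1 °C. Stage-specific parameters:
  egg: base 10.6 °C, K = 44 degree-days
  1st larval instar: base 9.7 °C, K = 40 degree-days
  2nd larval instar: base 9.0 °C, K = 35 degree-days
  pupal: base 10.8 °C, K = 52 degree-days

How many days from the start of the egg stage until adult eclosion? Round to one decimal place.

egg: 44 / (26.1 − 10.6) = 44 / 15.5 = 2.839 d.
1st larval instar: 40 / (26.1 − 9.7) = 40 / 16.4 = 2.439 d.
2nd larval instar: 35 / (26.1 − 9.0) = 35 / 17.1 = 2.047 d.
pupal: 52 / (26.1 − 10.8) = 52 / 15.3 = 3.399 d.
Sum = 10.723 ≈ 10.7 days.

10.7 days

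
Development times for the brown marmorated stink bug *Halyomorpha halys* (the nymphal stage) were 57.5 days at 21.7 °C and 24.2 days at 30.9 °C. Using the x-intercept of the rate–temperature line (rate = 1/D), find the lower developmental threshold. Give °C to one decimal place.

15.0 °C

Linear rate model ⇒ the product D·(T − T_b) is constant across temperatures.
57.5·(21.7 − T_b) = 24.2·(30.9 − T_b)
T_b = (57.5·21.7 − 24.2·30.9) / (57.5 − 24.2) = 499.97 / 33.3 = 15.014 °C ≈ 15.0 °C.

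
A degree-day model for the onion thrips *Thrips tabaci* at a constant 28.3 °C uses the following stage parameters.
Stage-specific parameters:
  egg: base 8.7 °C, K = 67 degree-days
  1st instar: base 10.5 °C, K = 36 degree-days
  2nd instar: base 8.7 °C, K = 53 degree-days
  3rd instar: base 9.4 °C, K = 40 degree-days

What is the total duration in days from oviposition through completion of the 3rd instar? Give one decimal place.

egg: 67 / (28.3 − 8.7) = 67 / 19.6 = 3.418 d.
1st instar: 36 / (28.3 − 10.5) = 36 / 17.8 = 2.022 d.
2nd instar: 53 / (28.3 − 8.7) = 53 / 19.6 = 2.704 d.
3rd instar: 40 / (28.3 − 9.4) = 40 / 18.9 = 2.116 d.
Sum = 10.261 ≈ 10.3 days.

10.3 days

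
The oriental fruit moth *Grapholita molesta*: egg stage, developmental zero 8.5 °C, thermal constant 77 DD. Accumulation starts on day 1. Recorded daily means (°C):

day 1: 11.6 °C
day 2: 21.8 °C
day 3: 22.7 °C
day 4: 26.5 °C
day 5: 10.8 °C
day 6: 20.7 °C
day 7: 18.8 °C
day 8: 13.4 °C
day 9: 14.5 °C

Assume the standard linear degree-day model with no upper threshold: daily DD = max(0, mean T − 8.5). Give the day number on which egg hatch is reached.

Daily DD above 8.5 °C: 3.1, 13.3, 14.2, 18.0, 2.3, 12.2, 10.3, 4.9, 6.0.
Cumulative: 3.1, 16.4, 30.6, 48.6, 50.9, 63.1, 73.4, 78.3, 84.3.
The total first reaches 77 DD on day 8.

day 8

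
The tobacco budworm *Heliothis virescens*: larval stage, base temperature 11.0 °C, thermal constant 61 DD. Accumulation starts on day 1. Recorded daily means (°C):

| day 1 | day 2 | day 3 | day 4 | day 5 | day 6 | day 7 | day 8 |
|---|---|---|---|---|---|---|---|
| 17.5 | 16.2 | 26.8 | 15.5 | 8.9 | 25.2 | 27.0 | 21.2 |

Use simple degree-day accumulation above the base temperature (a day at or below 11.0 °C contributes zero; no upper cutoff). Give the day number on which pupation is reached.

day 7

Daily DD above 11.0 °C: 6.5, 5.2, 15.8, 4.5, 0.0, 14.2, 16.0, 10.2.
Cumulative: 6.5, 11.7, 27.5, 32.0, 32.0, 46.2, 62.2, 72.4.
The total first reaches 61 DD on day 7.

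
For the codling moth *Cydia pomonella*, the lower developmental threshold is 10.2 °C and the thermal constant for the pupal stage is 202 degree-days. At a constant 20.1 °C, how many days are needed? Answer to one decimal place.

20.4 days

Daily accumulation = 20.1 − 10.2 = 9.9 DD/day.
Duration = 202 / 9.9 = 20.404 ≈ 20.4 days.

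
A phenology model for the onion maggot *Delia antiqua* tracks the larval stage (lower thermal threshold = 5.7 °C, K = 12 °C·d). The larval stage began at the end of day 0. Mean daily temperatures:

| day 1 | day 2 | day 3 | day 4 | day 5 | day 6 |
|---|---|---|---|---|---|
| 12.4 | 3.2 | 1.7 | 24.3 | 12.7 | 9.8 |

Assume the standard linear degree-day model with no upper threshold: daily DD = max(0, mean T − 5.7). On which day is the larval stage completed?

day 4

Daily DD above 5.7 °C: 6.7, 0.0, 0.0, 18.6, 7.0, 4.1.
Cumulative: 6.7, 6.7, 6.7, 25.3, 32.3, 36.4.
The total first reaches 12 DD on day 4.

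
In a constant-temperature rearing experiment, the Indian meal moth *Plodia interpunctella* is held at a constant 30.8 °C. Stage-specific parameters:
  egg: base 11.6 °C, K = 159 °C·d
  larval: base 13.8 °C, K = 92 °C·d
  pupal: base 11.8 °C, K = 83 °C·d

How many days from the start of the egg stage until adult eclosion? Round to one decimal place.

18.1 days

egg: 159 / (30.8 − 11.6) = 159 / 19.2 = 8.281 d.
larval: 92 / (30.8 − 13.8) = 92 / 17.0 = 5.412 d.
pupal: 83 / (30.8 − 11.8) = 83 / 19.0 = 4.368 d.
Sum = 18.061 ≈ 18.1 days.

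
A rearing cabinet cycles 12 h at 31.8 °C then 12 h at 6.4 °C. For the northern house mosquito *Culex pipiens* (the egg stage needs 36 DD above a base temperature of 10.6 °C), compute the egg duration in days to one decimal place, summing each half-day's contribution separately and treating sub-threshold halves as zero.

3.4 days

Day half: max(0, 31.8 − 10.6) × 0.5 = 21.2 × 0.5 = 10.60 DD.
Night half: max(0, 6.4 − 10.6) × 0.5 = 0.0 × 0.5 = 0.00 DD.
Per 24 h: 10.60 DD/day.
Duration = 36 / 10.60 = 3.396 ≈ 3.4 days.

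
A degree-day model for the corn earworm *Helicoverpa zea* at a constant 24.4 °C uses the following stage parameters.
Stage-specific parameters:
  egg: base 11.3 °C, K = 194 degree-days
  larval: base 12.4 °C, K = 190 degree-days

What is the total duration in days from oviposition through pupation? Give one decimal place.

30.6 days

egg: 194 / (24.4 − 11.3) = 194 / 13.1 = 14.809 d.
larval: 190 / (24.4 − 12.4) = 190 / 12.0 = 15.833 d.
Sum = 30.642 ≈ 30.6 days.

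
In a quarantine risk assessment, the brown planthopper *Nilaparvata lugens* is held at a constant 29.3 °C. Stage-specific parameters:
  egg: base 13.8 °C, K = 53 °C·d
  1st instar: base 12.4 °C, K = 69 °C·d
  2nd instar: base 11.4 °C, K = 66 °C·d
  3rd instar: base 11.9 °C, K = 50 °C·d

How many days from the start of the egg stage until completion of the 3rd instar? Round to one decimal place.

14.1 days

egg: 53 / (29.3 − 13.8) = 53 / 15.5 = 3.419 d.
1st instar: 69 / (29.3 − 12.4) = 69 / 16.9 = 4.083 d.
2nd instar: 66 / (29.3 − 11.4) = 66 / 17.9 = 3.687 d.
3rd instar: 50 / (29.3 − 11.9) = 50 / 17.4 = 2.874 d.
Sum = 14.063 ≈ 14.1 days.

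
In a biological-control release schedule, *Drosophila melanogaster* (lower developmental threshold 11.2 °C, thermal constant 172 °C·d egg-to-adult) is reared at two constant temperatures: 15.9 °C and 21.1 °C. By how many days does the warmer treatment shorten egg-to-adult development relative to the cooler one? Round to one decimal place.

At 15.9 °C: 172 / (15.9 − 11.2) = 172 / 4.7 = 36.596 d.
At 21.1 °C: 172 / (21.1 − 11.2) = 172 / 9.9 = 17.374 d.
Difference = |36.596 − 17.374| = 19.222 ≈ 19.2 days.

19.2 days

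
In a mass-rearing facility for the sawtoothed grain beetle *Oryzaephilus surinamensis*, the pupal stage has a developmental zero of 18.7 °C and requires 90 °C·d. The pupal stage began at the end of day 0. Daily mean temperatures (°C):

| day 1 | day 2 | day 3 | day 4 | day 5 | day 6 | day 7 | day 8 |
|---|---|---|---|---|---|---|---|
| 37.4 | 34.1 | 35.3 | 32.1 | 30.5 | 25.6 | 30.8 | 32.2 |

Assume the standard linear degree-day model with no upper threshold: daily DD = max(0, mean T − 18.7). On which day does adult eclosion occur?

Daily DD above 18.7 °C: 18.7, 15.4, 16.6, 13.4, 11.8, 6.9, 12.1, 13.5.
Cumulative: 18.7, 34.1, 50.7, 64.1, 75.9, 82.8, 94.9, 108.4.
The total first reaches 90 DD on day 7.

day 7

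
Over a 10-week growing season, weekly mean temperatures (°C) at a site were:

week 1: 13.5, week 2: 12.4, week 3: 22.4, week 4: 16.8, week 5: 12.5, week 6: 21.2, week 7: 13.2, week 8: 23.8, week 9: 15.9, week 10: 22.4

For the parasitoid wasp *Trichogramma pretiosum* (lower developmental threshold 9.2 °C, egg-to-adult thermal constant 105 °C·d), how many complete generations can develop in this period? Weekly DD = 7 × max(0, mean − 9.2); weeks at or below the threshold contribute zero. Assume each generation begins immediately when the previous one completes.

Weekly DD (7 × max(0, T̄ − 9.2)): 30.1, 22.4, 92.4, 53.2, 23.1, 84.0, 28.0, 102.2, 46.9, 92.4.
Season total = 574.7 DD.
Complete generations = ⌊574.7 / 105⌋ = 5.

5 generations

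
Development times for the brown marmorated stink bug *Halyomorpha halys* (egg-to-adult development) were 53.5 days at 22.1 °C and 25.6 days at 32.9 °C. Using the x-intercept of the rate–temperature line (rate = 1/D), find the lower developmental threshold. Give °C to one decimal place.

Equal thermal constants: D₁(T₁ − T_b) = D₂(T₂ − T_b).
53.5·(22.1 − T_b) = 25.6·(32.9 − T_b)
T_b = (53.5·22.1 − 25.6·32.9) / (53.5 − 25.6) = 340.11 / 27.9 = 12.190 °C ≈ 12.2 °C.

12.2 °C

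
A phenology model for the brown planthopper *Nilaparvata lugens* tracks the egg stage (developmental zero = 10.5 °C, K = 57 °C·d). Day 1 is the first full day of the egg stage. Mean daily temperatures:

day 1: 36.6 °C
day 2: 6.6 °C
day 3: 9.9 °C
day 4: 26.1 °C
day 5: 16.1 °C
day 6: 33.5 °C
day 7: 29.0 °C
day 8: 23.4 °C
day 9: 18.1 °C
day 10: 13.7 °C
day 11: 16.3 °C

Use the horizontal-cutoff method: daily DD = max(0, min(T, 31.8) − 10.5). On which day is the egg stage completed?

day 6

Daily DD above 10.5 °C (capped at 21.3): 21.3, 0.0, 0.0, 15.6, 5.6, 21.3, 18.5, 12.9, 7.6, 3.2, 5.8.
Cumulative: 21.3, 21.3, 21.3, 36.9, 42.5, 63.8, 82.3, 95.2, 102.8, 106.0, 111.8.
The total first reaches 57 DD on day 6.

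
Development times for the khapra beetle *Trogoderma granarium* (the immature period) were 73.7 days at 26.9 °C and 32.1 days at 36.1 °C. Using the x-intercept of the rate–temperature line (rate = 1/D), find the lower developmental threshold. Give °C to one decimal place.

Linear rate model ⇒ the product D·(T − T_b) is constant across temperatures.
73.7·(26.9 − T_b) = 32.1·(36.1 − T_b)
T_b = (73.7·26.9 − 32.1·36.1) / (73.7 − 32.1) = 823.72 / 41.6 = 19.801 °C ≈ 19.8 °C.

19.8 °C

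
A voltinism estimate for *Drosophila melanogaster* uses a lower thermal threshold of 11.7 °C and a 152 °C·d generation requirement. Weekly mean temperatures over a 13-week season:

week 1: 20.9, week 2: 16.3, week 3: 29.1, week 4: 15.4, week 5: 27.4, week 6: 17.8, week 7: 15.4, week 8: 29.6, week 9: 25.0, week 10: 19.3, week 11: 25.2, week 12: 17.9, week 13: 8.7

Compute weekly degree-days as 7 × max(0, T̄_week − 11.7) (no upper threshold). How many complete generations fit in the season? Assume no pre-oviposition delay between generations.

5 generations

Weekly DD (7 × max(0, T̄ − 11.7)): 64.4, 32.2, 121.8, 25.9, 109.9, 42.7, 25.9, 125.3, 93.1, 53.2, 94.5, 43.4, 0.0.
Season total = 832.3 DD.
Complete generations = ⌊832.3 / 152⌋ = 5.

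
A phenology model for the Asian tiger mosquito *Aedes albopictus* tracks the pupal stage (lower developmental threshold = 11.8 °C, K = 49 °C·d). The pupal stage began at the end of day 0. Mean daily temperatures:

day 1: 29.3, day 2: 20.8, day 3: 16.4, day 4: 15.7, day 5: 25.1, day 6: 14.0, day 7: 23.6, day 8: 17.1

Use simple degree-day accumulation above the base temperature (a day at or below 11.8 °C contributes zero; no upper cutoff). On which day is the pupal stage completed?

day 6

Daily DD above 11.8 °C: 17.5, 9.0, 4.6, 3.9, 13.3, 2.2, 11.8, 5.3.
Cumulative: 17.5, 26.5, 31.1, 35.0, 48.3, 50.5, 62.3, 67.6.
The total first reaches 49 DD on day 6.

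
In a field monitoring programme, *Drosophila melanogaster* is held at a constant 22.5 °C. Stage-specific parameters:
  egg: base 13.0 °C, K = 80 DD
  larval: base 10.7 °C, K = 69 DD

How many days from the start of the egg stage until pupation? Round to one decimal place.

egg: 80 / (22.5 − 13.0) = 80 / 9.5 = 8.421 d.
larval: 69 / (22.5 − 10.7) = 69 / 11.8 = 5.847 d.
Sum = 14.269 ≈ 14.3 days.

14.3 days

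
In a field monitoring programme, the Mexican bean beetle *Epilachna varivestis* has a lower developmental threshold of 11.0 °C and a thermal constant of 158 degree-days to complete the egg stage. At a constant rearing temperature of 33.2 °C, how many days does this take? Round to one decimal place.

Daily accumulation = 33.2 − 11.0 = 22.2 DD/day.
Duration = 158 / 22.2 = 7.117 ≈ 7.1 days.

7.1 days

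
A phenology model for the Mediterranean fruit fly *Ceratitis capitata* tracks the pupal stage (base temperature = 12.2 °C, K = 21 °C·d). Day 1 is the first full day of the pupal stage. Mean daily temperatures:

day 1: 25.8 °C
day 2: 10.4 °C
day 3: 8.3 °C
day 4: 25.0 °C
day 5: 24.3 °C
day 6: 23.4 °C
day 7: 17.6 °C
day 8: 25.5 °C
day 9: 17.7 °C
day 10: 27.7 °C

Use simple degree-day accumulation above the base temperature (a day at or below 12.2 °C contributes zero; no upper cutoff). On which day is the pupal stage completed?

day 4

Daily DD above 12.2 °C: 13.6, 0.0, 0.0, 12.8, 12.1, 11.2, 5.4, 13.3, 5.5, 15.5.
Cumulative: 13.6, 13.6, 13.6, 26.4, 38.5, 49.7, 55.1, 68.4, 73.9, 89.4.
The total first reaches 21 DD on day 4.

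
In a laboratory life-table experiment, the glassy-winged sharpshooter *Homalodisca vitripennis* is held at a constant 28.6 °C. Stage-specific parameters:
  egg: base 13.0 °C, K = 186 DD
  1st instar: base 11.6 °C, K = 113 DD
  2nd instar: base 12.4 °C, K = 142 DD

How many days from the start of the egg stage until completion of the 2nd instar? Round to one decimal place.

egg: 186 / (28.6 − 13.0) = 186 / 15.6 = 11.923 d.
1st instar: 113 / (28.6 − 11.6) = 113 / 17.0 = 6.647 d.
2nd instar: 142 / (28.6 − 12.4) = 142 / 16.2 = 8.765 d.
Sum = 27.336 ≈ 27.3 days.

27.3 days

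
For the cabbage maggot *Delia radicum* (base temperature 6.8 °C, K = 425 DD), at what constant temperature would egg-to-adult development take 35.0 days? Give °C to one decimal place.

Required daily accumulation = 425 / 35.0 = 12.143 DD/day.
T = T_base + 12.143 = 6.8 + 12.143 = 18.943 ≈ 18.9 °C.

18.9 °C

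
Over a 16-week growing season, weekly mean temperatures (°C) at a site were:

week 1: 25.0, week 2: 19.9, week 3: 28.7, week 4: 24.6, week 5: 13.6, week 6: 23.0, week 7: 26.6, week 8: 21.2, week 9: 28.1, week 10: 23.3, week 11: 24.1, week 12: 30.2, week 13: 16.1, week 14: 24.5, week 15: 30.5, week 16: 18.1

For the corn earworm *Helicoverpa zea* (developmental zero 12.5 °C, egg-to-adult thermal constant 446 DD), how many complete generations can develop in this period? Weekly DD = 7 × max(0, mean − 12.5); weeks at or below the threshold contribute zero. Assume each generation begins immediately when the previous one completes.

2 generations

Weekly DD (7 × max(0, T̄ − 12.5)): 87.5, 51.8, 113.4, 84.7, 7.7, 73.5, 98.7, 60.9, 109.2, 75.6, 81.2, 123.9, 25.2, 84.0, 126.0, 39.2.
Season total = 1242.5 DD.
Complete generations = ⌊1242.5 / 446⌋ = 2.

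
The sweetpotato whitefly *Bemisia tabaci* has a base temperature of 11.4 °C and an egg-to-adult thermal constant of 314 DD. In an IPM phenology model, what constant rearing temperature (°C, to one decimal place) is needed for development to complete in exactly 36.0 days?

20.1 °C

Required daily accumulation = 314 / 36.0 = 8.722 DD/day.
T = T_base + 8.722 = 11.4 + 8.722 = 20.122 ≈ 20.1 °C.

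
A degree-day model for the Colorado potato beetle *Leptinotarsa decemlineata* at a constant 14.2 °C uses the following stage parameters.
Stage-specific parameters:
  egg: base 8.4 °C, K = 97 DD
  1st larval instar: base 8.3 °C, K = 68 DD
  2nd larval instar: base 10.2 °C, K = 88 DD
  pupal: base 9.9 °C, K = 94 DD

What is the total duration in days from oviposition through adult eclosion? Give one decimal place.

egg: 97 / (14.2 − 8.4) = 97 / 5.8 = 16.724 d.
1st larval instar: 68 / (14.2 − 8.3) = 68 / 5.9 = 11.525 d.
2nd larval instar: 88 / (14.2 − 10.2) = 88 / 4.0 = 22.000 d.
pupal: 94 / (14.2 − 9.9) = 94 / 4.3 = 21.860 d.
Sum = 72.110 ≈ 72.1 days.

72.1 days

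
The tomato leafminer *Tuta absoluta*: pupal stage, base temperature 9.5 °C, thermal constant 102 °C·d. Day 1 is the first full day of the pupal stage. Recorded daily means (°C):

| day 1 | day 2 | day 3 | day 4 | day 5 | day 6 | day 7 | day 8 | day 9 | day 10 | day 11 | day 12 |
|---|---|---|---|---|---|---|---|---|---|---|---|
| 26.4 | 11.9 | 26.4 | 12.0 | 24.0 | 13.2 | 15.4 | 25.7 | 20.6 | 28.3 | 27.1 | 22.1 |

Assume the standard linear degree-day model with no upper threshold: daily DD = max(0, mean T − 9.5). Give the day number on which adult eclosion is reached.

day 10

Daily DD above 9.5 °C: 16.9, 2.4, 16.9, 2.5, 14.5, 3.7, 5.9, 16.2, 11.1, 18.8, 17.6, 12.6.
Cumulative: 16.9, 19.3, 36.2, 38.7, 53.2, 56.9, 62.8, 79.0, 90.1, 108.9, 126.5, 139.1.
The total first reaches 102 DD on day 10.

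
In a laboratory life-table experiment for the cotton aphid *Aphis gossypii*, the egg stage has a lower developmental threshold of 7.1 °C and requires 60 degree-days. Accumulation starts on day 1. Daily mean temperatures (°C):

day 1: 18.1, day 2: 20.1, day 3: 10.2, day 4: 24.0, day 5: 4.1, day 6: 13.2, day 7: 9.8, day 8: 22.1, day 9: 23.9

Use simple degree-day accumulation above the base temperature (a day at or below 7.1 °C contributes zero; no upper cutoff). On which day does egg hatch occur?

day 8

Daily DD above 7.1 °C: 11.0, 13.0, 3.1, 16.9, 0.0, 6.1, 2.7, 15.0, 16.8.
Cumulative: 11.0, 24.0, 27.1, 44.0, 44.0, 50.1, 52.8, 67.8, 84.6.
The total first reaches 60 DD on day 8.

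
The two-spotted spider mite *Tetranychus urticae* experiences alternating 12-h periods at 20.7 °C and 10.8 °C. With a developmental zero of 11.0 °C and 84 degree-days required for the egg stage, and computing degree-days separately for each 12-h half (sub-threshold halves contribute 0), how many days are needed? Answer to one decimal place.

Day half: max(0, 20.7 − 11.0) × 0.5 = 9.7 × 0.5 = 4.85 DD.
Night half: max(0, 10.8 − 11.0) × 0.5 = 0.0 × 0.5 = 0.00 DD.
Per 24 h: 4.85 DD/day.
Duration = 84 / 4.85 = 17.320 ≈ 17.3 days.

17.3 days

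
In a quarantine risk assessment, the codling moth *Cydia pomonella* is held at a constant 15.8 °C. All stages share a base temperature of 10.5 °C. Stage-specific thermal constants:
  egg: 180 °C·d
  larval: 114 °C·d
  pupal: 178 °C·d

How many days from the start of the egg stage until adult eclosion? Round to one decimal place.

Daily accumulation at 15.8 °C = 15.8 − 10.5 = 5.3 DD/day.
Total K = 180 + 114 + 178 = 472 DD.
Total duration = 472 / 5.3 = 89.057 ≈ 89.1 days.

89.1 days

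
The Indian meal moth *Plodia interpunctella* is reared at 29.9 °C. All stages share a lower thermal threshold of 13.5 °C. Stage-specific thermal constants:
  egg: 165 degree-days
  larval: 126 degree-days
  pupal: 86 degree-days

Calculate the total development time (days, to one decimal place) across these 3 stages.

23.0 days

Daily accumulation at 29.9 °C = 29.9 − 13.5 = 16.4 DD/day.
Total K = 165 + 126 + 86 = 377 DD.
Total duration = 377 / 16.4 = 22.988 ≈ 23.0 days.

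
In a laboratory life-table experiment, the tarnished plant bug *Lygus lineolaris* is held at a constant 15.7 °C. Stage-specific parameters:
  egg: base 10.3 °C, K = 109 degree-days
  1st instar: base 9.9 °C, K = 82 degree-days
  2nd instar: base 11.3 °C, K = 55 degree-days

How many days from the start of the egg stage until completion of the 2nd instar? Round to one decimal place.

46.8 days

egg: 109 / (15.7 − 10.3) = 109 / 5.4 = 20.185 d.
1st instar: 82 / (15.7 − 9.9) = 82 / 5.8 = 14.138 d.
2nd instar: 55 / (15.7 − 11.3) = 55 / 4.4 = 12.500 d.
Sum = 46.823 ≈ 46.8 days.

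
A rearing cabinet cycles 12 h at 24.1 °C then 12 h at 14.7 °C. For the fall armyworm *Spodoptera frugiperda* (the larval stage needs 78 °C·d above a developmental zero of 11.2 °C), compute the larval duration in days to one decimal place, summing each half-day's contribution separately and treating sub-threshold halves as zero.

9.5 days

Day half: max(0, 24.1 − 11.2) × 0.5 = 12.9 × 0.5 = 6.45 DD.
Night half: max(0, 14.7 − 11.2) × 0.5 = 3.5 × 0.5 = 1.75 DD.
Per 24 h: 8.20 DD/day.
Duration = 78 / 8.20 = 9.512 ≈ 9.5 days.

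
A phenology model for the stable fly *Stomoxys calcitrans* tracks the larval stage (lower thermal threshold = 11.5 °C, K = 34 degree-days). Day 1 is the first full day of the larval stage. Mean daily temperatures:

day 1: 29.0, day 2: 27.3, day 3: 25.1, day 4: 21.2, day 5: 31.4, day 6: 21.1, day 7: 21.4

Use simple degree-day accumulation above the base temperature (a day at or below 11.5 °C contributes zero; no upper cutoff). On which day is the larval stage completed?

Daily DD above 11.5 °C: 17.5, 15.8, 13.6, 9.7, 19.9, 9.6, 9.9.
Cumulative: 17.5, 33.3, 46.9, 56.6, 76.5, 86.1, 96.0.
The total first reaches 34 DD on day 3.

day 3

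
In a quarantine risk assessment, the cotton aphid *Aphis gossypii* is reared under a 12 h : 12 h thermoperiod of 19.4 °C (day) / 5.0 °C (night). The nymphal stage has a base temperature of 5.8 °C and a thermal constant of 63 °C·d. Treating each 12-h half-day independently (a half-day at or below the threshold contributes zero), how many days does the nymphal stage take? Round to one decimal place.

Day half: max(0, 19.4 − 5.8) × 0.5 = 13.6 × 0.5 = 6.80 DD.
Night half: max(0, 5.0 − 5.8) × 0.5 = 0.0 × 0.5 = 0.00 DD.
Per 24 h: 6.80 DD/day.
Duration = 63 / 6.80 = 9.265 ≈ 9.3 days.

9.3 days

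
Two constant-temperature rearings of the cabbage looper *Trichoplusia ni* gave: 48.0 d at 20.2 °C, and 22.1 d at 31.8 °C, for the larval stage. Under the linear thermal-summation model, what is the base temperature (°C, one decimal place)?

10.3 °C

Equal thermal constants: D₁(T₁ − T_b) = D₂(T₂ − T_b).
48.0·(20.2 − T_b) = 22.1·(31.8 − T_b)
T_b = (48.0·20.2 − 22.1·31.8) / (48.0 − 22.1) = 266.82 / 25.9 = 10.302 °C ≈ 10.3 °C.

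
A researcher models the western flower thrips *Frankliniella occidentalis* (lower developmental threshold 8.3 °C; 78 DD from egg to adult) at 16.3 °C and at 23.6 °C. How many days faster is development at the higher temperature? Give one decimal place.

4.7 days

At 16.3 °C: 78 / (16.3 − 8.3) = 78 / 8.0 = 9.750 d.
At 23.6 °C: 78 / (23.6 − 8.3) = 78 / 15.3 = 5.098 d.
Difference = |9.750 − 5.098| = 4.652 ≈ 4.7 days.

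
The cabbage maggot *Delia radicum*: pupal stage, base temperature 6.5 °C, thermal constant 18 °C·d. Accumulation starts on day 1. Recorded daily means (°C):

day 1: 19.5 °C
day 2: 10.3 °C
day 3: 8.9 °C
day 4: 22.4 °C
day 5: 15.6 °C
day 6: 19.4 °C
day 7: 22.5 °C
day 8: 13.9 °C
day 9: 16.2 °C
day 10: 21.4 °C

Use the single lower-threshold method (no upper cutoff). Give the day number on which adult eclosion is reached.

day 3

Daily DD above 6.5 °C: 13.0, 3.8, 2.4, 15.9, 9.1, 12.9, 16.0, 7.4, 9.7, 14.9.
Cumulative: 13.0, 16.8, 19.2, 35.1, 44.2, 57.1, 73.1, 80.5, 90.2, 105.1.
The total first reaches 18 DD on day 3.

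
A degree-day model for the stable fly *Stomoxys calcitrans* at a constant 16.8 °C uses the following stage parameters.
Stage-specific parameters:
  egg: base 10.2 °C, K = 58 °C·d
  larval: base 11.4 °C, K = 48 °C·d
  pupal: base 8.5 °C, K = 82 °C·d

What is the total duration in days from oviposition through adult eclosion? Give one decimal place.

egg: 58 / (16.8 − 10.2) = 58 / 6.6 = 8.788 d.
larval: 48 / (16.8 − 11.4) = 48 / 5.4 = 8.889 d.
pupal: 82 / (16.8 − 8.5) = 82 / 8.3 = 9.880 d.
Sum = 27.556 ≈ 27.6 days.

27.6 days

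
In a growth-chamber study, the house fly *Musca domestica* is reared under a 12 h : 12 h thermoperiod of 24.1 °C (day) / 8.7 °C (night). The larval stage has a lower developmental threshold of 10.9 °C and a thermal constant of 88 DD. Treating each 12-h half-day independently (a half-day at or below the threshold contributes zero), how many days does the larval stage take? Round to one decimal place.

Day half: max(0, 24.1 − 10.9) × 0.5 = 13.2 × 0.5 = 6.60 DD.
Night half: max(0, 8.7 − 10.9) × 0.5 = 0.0 × 0.5 = 0.00 DD.
Per 24 h: 6.60 DD/day.
Duration = 88 / 6.60 = 13.333 ≈ 13.3 days.

13.3 days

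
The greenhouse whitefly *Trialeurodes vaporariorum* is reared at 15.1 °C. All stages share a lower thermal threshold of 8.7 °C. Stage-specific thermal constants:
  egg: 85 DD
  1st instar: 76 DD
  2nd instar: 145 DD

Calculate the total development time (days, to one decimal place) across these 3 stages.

Daily accumulation at 15.1 °C = 15.1 − 8.7 = 6.4 DD/day.
Total K = 85 + 76 + 145 = 306 DD.
Total duration = 306 / 6.4 = 47.812 ≈ 47.8 days.

47.8 days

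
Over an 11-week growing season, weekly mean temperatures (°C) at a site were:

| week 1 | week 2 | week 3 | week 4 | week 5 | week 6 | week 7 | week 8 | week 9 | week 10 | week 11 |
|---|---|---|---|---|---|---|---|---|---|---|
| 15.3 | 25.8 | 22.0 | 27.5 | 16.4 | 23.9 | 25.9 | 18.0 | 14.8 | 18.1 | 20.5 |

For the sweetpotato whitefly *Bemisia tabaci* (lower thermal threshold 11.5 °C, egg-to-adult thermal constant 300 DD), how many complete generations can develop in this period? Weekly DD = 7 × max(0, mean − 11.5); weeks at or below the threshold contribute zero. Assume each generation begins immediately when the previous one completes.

2 generations

Weekly DD (7 × max(0, T̄ − 11.5)): 26.6, 100.1, 73.5, 112.0, 34.3, 86.8, 100.8, 45.5, 23.1, 46.2, 63.0.
Season total = 711.9 DD.
Complete generations = ⌊711.9 / 300⌋ = 2.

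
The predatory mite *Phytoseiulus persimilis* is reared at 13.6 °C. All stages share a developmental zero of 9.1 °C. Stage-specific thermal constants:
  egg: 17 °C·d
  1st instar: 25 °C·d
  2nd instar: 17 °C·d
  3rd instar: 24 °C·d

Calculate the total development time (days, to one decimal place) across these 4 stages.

18.4 days

Daily accumulation at 13.6 °C = 13.6 − 9.1 = 4.5 DD/day.
Total K = 17 + 25 + 17 + 24 = 83 DD.
Total duration = 83 / 4.5 = 18.444 ≈ 18.4 days.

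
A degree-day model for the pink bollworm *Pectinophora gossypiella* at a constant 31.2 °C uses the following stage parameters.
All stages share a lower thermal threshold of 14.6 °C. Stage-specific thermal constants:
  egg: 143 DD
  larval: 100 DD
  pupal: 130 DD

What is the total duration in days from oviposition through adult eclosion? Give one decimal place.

22.5 days

Daily accumulation at 31.2 °C = 31.2 − 14.6 = 16.6 DD/day.
Total K = 143 + 100 + 130 = 373 DD.
Total duration = 373 / 16.6 = 22.470 ≈ 22.5 days.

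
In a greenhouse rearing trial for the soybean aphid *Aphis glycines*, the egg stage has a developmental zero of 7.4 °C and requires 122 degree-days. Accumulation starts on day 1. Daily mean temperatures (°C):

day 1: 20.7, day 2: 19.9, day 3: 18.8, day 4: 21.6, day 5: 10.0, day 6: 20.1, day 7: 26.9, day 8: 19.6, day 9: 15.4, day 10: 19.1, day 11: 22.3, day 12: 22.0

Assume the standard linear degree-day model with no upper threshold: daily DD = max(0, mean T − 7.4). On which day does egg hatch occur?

Daily DD above 7.4 °C: 13.3, 12.5, 11.4, 14.2, 2.6, 12.7, 19.5, 12.2, 8.0, 11.7, 14.9, 14.6.
Cumulative: 13.3, 25.8, 37.2, 51.4, 54.0, 66.7, 86.2, 98.4, 106.4, 118.1, 133.0, 147.6.
The total first reaches 122 DD on day 11.

day 11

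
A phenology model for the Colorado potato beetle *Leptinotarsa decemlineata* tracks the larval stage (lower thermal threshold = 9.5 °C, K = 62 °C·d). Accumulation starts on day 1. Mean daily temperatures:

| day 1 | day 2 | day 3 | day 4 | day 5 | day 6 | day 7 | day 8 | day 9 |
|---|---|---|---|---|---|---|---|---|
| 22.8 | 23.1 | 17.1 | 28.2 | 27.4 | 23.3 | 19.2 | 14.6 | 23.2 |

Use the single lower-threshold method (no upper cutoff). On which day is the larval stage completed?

Daily DD above 9.5 °C: 13.3, 13.6, 7.6, 18.7, 17.9, 13.8, 9.7, 5.1, 13.7.
Cumulative: 13.3, 26.9, 34.5, 53.2, 71.1, 84.9, 94.6, 99.7, 113.4.
The total first reaches 62 DD on day 5.

day 5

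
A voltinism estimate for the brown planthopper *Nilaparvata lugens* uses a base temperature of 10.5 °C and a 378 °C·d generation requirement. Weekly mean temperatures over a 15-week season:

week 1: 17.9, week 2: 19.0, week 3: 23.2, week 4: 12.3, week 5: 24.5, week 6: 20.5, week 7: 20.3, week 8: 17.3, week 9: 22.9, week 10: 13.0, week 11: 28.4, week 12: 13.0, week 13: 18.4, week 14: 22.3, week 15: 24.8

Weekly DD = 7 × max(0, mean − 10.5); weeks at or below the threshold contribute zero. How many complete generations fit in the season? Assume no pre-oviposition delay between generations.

2 generations

Weekly DD (7 × max(0, T̄ − 10.5)): 51.8, 59.5, 88.9, 12.6, 98.0, 70.0, 68.6, 47.6, 86.8, 17.5, 125.3, 17.5, 55.3, 82.6, 100.1.
Season total = 982.1 DD.
Complete generations = ⌊982.1 / 378⌋ = 2.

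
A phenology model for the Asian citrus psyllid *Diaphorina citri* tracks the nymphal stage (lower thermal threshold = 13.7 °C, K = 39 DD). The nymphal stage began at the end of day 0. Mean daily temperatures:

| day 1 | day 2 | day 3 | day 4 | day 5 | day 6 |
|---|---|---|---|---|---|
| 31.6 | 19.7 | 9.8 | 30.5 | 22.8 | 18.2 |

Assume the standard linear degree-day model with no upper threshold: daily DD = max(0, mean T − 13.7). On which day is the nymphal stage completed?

Daily DD above 13.7 °C: 17.9, 6.0, 0.0, 16.8, 9.1, 4.5.
Cumulative: 17.9, 23.9, 23.9, 40.7, 49.8, 54.3.
The total first reaches 39 DD on day 4.

day 4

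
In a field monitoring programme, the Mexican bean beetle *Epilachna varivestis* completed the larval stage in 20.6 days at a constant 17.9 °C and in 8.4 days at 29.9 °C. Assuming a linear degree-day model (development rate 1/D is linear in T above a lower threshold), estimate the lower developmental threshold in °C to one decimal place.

Linear rate model ⇒ the product D·(T − T_b) is constant across temperatures.
20.6·(17.9 − T_b) = 8.4·(29.9 − T_b)
T_b = (20.6·17.9 − 8.4·29.9) / (20.6 − 8.4) = 117.58 / 12.2 = 9.638 °C ≈ 9.6 °C.

9.6 °C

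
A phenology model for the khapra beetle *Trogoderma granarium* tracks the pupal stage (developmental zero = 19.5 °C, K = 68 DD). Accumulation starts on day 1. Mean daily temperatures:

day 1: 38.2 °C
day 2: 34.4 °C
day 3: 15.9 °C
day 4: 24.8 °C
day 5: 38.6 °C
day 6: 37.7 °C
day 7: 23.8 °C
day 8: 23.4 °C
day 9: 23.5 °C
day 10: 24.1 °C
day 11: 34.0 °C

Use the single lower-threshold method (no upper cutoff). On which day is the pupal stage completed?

day 6

Daily DD above 19.5 °C: 18.7, 14.9, 0.0, 5.3, 19.1, 18.2, 4.3, 3.9, 4.0, 4.6, 14.5.
Cumulative: 18.7, 33.6, 33.6, 38.9, 58.0, 76.2, 80.5, 84.4, 88.4, 93.0, 107.5.
The total first reaches 68 DD on day 6.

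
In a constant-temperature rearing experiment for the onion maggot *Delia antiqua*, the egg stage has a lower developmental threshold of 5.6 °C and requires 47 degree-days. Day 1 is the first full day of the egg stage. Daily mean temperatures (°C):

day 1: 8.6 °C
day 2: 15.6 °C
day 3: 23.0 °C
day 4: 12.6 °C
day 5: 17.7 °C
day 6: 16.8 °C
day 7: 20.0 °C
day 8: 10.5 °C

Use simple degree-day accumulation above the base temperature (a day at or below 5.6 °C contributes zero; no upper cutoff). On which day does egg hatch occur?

Daily DD above 5.6 °C: 3.0, 10.0, 17.4, 7.0, 12.1, 11.2, 14.4, 4.9.
Cumulative: 3.0, 13.0, 30.4, 37.4, 49.5, 60.7, 75.1, 80.0.
The total first reaches 47 DD on day 5.

day 5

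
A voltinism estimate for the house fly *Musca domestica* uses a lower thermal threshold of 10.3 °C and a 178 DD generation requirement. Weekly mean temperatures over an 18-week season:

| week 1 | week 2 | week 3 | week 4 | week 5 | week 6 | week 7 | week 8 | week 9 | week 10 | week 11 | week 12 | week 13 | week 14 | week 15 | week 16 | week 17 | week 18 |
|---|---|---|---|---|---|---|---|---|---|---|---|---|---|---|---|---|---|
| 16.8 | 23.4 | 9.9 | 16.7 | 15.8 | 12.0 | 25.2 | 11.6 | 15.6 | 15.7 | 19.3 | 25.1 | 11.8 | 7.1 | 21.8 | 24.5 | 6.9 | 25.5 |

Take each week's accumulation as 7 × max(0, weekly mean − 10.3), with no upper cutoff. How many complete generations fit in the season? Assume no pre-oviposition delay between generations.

Weekly DD (7 × max(0, T̄ − 10.3)): 45.5, 91.7, 0.0, 44.8, 38.5, 11.9, 104.3, 9.1, 37.1, 37.8, 63.0, 103.6, 10.5, 0.0, 80.5, 99.4, 0.0, 106.4.
Season total = 884.1 DD.
Complete generations = ⌊884.1 / 178⌋ = 4.

4 generations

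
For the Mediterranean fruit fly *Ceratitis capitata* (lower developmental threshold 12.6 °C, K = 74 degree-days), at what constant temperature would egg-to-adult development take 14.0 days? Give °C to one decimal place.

Required daily accumulation = 74 / 14.0 = 5.286 DD/day.
T = T_base + 5.286 = 12.6 + 5.286 = 17.886 ≈ 17.9 °C.

17.9 °C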